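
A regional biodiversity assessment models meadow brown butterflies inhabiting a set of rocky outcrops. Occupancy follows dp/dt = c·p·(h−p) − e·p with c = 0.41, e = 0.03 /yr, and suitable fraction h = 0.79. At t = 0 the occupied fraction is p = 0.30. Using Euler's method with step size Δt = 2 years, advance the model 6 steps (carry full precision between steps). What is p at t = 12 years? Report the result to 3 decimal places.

0.704

Update rule: p ← p + [c·p·(h−p) − e·p]·Δt with Δt = 2.
p: 0.30000 → 0.40254  (Δp = +0.10254)
p: 0.40254 → 0.50628  (Δp = +0.10374)
p: 0.50628 → 0.59369  (Δp = +0.08741)
p: 0.59369 → 0.65364  (Δp = +0.05995)
p: 0.65364 → 0.68751  (Δp = +0.03387)
p: 0.68751 → 0.70404  (Δp = +0.01653)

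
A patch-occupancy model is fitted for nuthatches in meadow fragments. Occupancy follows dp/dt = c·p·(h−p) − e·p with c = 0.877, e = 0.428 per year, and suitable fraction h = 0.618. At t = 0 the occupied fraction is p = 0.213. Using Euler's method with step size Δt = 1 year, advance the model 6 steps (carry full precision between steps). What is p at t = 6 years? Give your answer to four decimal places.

Update rule: p ← p + [c·p·(h−p) − e·p]·Δt with Δt = 1.
t = 1: p = 0.21300 + (-0.01551) = 0.19749
t = 2: p = 0.19749 + (-0.01169) = 0.18580
t = 3: p = 0.18580 + (-0.00910) = 0.17670
t = 4: p = 0.17670 + (-0.00724) = 0.16946
t = 5: p = 0.16946 + (-0.00587) = 0.16359
t = 6: p = 0.16359 + (-0.00482) = 0.15877

0.1588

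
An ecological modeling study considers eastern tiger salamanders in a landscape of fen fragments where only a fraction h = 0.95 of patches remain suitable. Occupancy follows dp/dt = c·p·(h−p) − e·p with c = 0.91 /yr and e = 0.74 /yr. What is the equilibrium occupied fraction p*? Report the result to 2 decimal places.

Setting dp/dt = 0 and dividing by p* gives c·(h−p*) = e.
So p* = h − e/c = 0.95 − 0.74/0.91 = 0.95 − 0.8132 = 0.1368.

0.14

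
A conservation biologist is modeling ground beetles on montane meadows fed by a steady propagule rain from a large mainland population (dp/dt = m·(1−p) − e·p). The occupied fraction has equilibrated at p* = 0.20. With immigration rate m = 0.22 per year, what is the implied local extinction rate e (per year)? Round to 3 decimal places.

At equilibrium m(1−p*) = e·p*, so e = m(1−p*)/p*.
e = 0.22 × 0.8000 / 0.20 = 0.8800.

0.880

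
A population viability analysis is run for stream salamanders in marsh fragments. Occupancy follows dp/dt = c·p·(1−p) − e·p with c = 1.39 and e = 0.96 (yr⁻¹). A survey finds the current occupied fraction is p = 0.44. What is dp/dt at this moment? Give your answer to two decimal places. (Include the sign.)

-0.08

Colonization term: c·p·(1−p) = 1.39×0.44×0.5600 = 0.34250.
Extinction term: e·p = 0.42240.
dp/dt = 0.34250 − 0.42240 = -0.07990.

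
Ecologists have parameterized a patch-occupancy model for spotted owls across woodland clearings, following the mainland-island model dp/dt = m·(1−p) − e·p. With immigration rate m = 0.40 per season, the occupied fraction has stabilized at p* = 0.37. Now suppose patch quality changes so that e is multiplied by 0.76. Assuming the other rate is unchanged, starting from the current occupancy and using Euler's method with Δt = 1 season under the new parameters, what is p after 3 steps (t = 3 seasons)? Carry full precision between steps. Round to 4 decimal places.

0.4359

Balance m(1−p*) = e·p* gives e = m(1−p*)/p* = 0.40×0.63000/0.37000 = 0.68108.
Starting from p₀ = 0.37000; update p ← p + (dp/dt)·Δt with the new parameters.
p: 0.37000 → 0.43048  (Δp = +0.06048)
p: 0.43048 → 0.43546  (Δp = +0.00498)
p: 0.43546 → 0.43587  (Δp = +0.00041)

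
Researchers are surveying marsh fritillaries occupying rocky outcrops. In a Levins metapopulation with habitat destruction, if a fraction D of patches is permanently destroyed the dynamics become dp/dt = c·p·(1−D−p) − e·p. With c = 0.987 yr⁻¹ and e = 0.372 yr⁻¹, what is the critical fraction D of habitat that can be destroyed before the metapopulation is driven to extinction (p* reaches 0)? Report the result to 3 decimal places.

0.623

The nontrivial equilibrium is p* = (1−D) − e/c; extinction occurs when this hits zero.
So D_crit = 1 − e/c = 1 − 0.372/0.987 = 1 − 0.3769 = 0.6231.
Note this equals the original equilibrium occupancy — the Levins extinction-debt result.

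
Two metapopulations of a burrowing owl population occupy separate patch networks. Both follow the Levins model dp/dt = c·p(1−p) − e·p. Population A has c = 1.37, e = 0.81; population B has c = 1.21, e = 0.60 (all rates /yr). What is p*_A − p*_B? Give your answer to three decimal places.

-0.095

A: p*_A = 1 − 0.81/1.37 = 0.4088.
B: p*_B = 1 − 0.60/1.21 = 0.5041.
p*_A − p*_B = 0.4088 − 0.5041 = -0.0954.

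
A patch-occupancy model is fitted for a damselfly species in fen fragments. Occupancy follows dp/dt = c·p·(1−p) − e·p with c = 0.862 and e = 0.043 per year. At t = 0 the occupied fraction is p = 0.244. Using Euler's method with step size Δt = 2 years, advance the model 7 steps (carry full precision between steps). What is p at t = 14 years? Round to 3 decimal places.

Update rule: p ← p + [c·p·(1−p) − e·p]·Δt with Δt = 2.
  1  |  dp/dt·Δt = +0.297032  |  p_1 = 0.541032
  2  |  dp/dt·Δt = +0.381569  |  p_2 = 0.922601
  3  |  dp/dt·Δt = +0.043765  |  p_3 = 0.966366
  4  |  dp/dt·Δt = -0.027072  |  p_4 = 0.939294
  5  |  dp/dt·Δt = +0.017525  |  p_5 = 0.956819
  6  |  dp/dt·Δt = -0.011057  |  p_6 = 0.945762
  7  |  dp/dt·Δt = +0.007099  |  p_7 = 0.952861

0.953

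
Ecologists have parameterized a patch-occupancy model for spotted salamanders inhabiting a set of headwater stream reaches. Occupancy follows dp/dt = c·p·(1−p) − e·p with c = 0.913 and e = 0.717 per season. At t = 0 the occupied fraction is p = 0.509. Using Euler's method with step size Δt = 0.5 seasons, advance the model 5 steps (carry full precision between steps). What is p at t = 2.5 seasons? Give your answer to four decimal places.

0.3191

Update rule: p ← p + [c·p·(1−p) − e·p]·Δt with Δt = 0.5.
t = 0.5: p = 0.50900 + (-0.06839) = 0.44061
t = 1: p = 0.44061 + (-0.04544) = 0.39517
t = 1.5: p = 0.39517 + (-0.03256) = 0.36261
t = 2: p = 0.36261 + (-0.02449) = 0.33812
t = 2.5: p = 0.33812 + (-0.01905) = 0.31907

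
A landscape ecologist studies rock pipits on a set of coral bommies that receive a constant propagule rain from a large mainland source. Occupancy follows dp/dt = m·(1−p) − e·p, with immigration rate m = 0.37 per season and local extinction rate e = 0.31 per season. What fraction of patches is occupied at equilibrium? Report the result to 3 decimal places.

0.544

At equilibrium the propagule rain into empty patches balances local extinction: m(1−p*) = e·p*.
p* = m/(m+e) = 0.37/(0.37+0.31) = 0.37/0.6800 = 0.5441.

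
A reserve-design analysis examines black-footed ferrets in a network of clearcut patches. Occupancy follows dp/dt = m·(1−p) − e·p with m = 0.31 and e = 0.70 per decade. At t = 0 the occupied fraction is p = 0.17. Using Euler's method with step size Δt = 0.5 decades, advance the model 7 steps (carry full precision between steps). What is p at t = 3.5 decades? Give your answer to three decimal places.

Update rule: p ← p + [m·(1−p) − e·p]·Δt with Δt = 0.5.
t = 0.5: p = 0.17000 + (+0.06915) = 0.23915
t = 1: p = 0.23915 + (+0.03423) = 0.27338
t = 1.5: p = 0.27338 + (+0.01694) = 0.29032
t = 2: p = 0.29032 + (+0.00839) = 0.29871
t = 2.5: p = 0.29871 + (+0.00415) = 0.30286
t = 3: p = 0.30286 + (+0.00206) = 0.30492
t = 3.5: p = 0.30492 + (+0.00102) = 0.30593

0.306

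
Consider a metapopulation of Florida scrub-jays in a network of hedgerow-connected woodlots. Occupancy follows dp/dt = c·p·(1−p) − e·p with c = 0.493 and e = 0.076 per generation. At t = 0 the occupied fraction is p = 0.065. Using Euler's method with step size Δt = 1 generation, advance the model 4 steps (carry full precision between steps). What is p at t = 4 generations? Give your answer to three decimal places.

0.224

Update rule: p ← p + [c·p·(1−p) − e·p]·Δt with Δt = 1.
  1  |  dp/dt·Δt = +0.025022  |  p_1 = 0.090022
  2  |  dp/dt·Δt = +0.033544  |  p_2 = 0.123566
  3  |  dp/dt·Δt = +0.044000  |  p_3 = 0.167566
  4  |  dp/dt·Δt = +0.056032  |  p_4 = 0.223598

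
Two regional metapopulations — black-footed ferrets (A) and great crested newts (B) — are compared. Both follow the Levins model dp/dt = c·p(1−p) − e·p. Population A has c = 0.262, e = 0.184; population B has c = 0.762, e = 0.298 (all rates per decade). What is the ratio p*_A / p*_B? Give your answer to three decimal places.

A: p*_A = 1 − 0.184/0.262 = 0.2977.
B: p*_B = 1 − 0.298/0.762 = 0.6089.
p*_A / p*_B = 0.2977/0.6089 = 0.4889.

0.489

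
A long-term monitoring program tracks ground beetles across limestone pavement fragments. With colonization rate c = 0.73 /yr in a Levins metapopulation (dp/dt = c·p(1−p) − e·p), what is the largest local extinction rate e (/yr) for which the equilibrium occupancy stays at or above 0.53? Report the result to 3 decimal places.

0.343

1 − e/c ≥ 0.53 ⇒ e ≤ c(1 − 0.53) = 0.73 × 0.4700.
e_max = 0.3431.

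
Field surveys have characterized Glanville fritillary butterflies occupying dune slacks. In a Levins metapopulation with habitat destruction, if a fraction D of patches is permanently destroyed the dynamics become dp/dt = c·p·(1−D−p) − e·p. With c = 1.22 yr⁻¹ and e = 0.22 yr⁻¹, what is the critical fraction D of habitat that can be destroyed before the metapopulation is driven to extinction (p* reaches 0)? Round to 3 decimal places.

0.820

The nontrivial equilibrium is p* = (1−D) − e/c; extinction occurs when this hits zero.
So D_crit = 1 − e/c = 1 − 0.22/1.22 = 1 − 0.1803 = 0.8197.
Note this equals the original equilibrium occupancy — the Levins extinction-debt result.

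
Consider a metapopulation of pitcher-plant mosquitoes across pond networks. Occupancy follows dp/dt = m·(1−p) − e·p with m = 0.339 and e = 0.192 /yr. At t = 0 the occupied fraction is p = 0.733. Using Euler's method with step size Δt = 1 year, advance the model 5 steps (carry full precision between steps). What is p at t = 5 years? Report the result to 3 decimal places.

Update rule: p ← p + [m·(1−p) − e·p]·Δt with Δt = 1.
t = 1: p = 0.73300 + (-0.05022) = 0.68278
t = 2: p = 0.68278 + (-0.02355) = 0.65922
t = 3: p = 0.65922 + (-0.01105) = 0.64818
t = 4: p = 0.64818 + (-0.00518) = 0.64299
t = 5: p = 0.64299 + (-0.00243) = 0.64056

0.641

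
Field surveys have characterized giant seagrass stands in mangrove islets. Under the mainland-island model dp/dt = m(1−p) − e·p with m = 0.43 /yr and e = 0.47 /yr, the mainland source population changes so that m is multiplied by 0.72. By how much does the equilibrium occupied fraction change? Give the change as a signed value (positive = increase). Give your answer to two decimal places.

Before: p* = 0.43/(0.43+0.47) = 0.4778.
After: m = 0.3096, e = 0.47; p* = 0.3096/0.7796 = 0.3971.
Δp* = 0.3971 − 0.4778 = -0.0807.

-0.08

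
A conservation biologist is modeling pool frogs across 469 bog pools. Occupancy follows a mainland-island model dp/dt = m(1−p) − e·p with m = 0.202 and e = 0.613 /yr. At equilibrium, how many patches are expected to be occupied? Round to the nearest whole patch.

p* = m/(m+e) = 0.202/0.8150 = 0.2479.
Expected occupied patches = N × p* = 469 × 0.2479 = 116.24 ≈ 116.

116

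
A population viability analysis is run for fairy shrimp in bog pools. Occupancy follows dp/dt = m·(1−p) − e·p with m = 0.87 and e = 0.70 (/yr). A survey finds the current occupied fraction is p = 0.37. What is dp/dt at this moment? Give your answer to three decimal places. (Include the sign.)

0.289

Colonization term: m·(1−p) = 0.87×0.6300 = 0.54810.
Extinction term: e·p = 0.25900.
dp/dt = 0.54810 − 0.25900 = 0.28910.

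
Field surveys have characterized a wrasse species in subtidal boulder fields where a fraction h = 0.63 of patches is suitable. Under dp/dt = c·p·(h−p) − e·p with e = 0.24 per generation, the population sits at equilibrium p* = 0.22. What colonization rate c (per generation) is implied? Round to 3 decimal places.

At equilibrium c(h−p*) = e, so c = e/(h−p*).
c = 0.24/(0.63 − 0.22) = 0.24/0.4100 = 0.5854.

0.585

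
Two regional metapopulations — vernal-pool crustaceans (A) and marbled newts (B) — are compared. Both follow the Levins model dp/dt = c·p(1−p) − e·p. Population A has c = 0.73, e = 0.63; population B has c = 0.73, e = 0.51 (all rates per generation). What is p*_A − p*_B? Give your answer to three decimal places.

-0.164

A: p*_A = 1 − 0.63/0.73 = 0.1370.
B: p*_B = 1 − 0.51/0.73 = 0.3014.
p*_A − p*_B = 0.1370 − 0.3014 = -0.1644.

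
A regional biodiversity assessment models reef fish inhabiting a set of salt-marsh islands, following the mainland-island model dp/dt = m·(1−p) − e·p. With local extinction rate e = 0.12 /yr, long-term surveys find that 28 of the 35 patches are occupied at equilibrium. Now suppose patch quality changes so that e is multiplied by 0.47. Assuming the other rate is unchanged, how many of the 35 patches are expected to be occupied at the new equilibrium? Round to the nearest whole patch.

31

Observed p* = 28/35 = 0.80000.
Balance m(1−p*) = e·p* gives m = e·p*/(1−p*) = 0.12×0.80000/0.20000 = 0.48000.
New p* = m/(m+e) = 0.48000/(0.48000+0.05640) = 0.89485.
Expected occupied = 35 × 0.89485 = 31.32 ≈ 31.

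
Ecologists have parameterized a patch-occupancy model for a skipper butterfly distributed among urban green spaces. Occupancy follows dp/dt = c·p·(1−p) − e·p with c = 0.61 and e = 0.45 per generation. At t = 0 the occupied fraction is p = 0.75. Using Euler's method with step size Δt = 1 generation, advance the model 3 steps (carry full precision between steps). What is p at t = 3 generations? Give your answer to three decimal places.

0.393

Update rule: p ← p + [c·p·(1−p) − e·p]·Δt with Δt = 1.
step 1: Δp = -0.22313, p = 0.52687
step 2: Δp = -0.08503, p = 0.44184
step 3: Δp = -0.04839, p = 0.39345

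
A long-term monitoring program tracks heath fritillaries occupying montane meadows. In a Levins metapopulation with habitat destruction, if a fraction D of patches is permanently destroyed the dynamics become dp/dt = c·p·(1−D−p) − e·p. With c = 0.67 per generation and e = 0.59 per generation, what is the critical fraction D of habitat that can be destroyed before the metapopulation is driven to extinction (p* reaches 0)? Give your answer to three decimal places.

The nontrivial equilibrium is p* = (1−D) − e/c; extinction occurs when this hits zero.
So D_crit = 1 − e/c = 1 − 0.59/0.67 = 1 − 0.8806 = 0.1194.
Note this equals the original equilibrium occupancy — the Levins extinction-debt result.

0.119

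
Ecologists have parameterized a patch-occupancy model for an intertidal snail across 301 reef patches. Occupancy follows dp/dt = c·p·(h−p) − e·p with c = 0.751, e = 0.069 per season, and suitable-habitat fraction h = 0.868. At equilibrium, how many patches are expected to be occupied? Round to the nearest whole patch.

p* = h − e/c = 0.868 − 0.0919 = 0.7761.
Expected occupied patches = N × p* = 301 × 0.7761 = 233.61 ≈ 234.

234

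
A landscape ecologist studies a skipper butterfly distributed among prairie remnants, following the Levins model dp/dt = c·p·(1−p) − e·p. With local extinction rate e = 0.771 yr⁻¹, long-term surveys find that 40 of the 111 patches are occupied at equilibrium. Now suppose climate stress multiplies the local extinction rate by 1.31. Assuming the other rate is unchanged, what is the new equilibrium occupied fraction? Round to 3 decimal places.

Observed p* = 40/111 = 0.36036.
Balance c(1−p*) = e gives c = e/(1 − 0.36036) = 0.771/0.63964 = 1.20537.
New p* = 1 − e/c = 1 − 1.01001/1.20537 = 0.16207.

0.162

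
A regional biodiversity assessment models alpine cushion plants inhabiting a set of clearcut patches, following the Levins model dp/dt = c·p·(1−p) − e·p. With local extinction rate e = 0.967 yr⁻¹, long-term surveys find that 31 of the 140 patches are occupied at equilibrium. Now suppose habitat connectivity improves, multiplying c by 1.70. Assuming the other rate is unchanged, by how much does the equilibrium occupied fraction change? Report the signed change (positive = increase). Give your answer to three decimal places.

0.321

Observed p* = 31/140 = 0.22143.
Balance c(1−p*) = e gives c = e/(1 − 0.22143) = 0.967/0.77857 = 1.24202.
New p* = 1 − e/c = 1 − 0.96700/2.11143 = 0.54202.
Δp* = 0.54202 − 0.22143 = +0.32059.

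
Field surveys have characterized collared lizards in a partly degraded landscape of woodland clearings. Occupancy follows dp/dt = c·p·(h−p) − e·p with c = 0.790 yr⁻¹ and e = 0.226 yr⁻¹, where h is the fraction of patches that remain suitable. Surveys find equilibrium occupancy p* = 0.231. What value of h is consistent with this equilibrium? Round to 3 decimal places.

At equilibrium c(h−p*) = e, so h = p* + e/c.
h = 0.231 + 0.226/0.790 = 0.231 + 0.2861 = 0.5171.

0.517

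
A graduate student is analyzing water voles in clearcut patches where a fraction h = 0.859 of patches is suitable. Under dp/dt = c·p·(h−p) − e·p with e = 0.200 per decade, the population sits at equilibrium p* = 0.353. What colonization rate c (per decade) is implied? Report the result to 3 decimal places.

At equilibrium c(h−p*) = e, so c = e/(h−p*).
c = 0.200/(0.859 − 0.353) = 0.200/0.5060 = 0.3953.

0.395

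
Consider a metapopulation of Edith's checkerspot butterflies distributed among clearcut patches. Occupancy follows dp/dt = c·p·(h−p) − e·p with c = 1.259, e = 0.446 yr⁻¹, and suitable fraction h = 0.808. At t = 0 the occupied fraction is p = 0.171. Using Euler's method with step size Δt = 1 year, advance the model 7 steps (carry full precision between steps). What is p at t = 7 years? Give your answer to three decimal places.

Update rule: p ← p + [c·p·(h−p) − e·p]·Δt with Δt = 1.
p: 0.17100 → 0.23187  (Δp = +0.06087)
p: 0.23187 → 0.29665  (Δp = +0.06477)
p: 0.29665 → 0.35532  (Δp = +0.05868)
p: 0.35532 → 0.39935  (Δp = +0.04403)
p: 0.39935 → 0.42670  (Δp = +0.02735)
p: 0.42670 → 0.44123  (Δp = +0.01453)
p: 0.44123 → 0.44819  (Δp = +0.00695)

0.448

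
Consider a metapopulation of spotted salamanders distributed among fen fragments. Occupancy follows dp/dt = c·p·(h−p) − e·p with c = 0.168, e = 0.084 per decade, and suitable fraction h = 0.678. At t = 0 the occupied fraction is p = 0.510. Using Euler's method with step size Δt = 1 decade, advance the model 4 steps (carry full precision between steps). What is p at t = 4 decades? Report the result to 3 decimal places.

0.417

Update rule: p ← p + [c·p·(h−p) − e·p]·Δt with Δt = 1.
t = 1: p = 0.51000 + (-0.02845) = 0.48155
t = 2: p = 0.48155 + (-0.02456) = 0.45700
t = 3: p = 0.45700 + (-0.02142) = 0.43558
t = 4: p = 0.43558 + (-0.01885) = 0.41673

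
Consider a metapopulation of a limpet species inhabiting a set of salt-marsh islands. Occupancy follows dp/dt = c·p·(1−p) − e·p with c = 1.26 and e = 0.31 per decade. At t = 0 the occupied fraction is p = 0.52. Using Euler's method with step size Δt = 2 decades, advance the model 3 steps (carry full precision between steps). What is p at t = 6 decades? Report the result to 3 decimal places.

0.809

Update rule: p ← p + [c·p·(1−p) − e·p]·Δt with Δt = 2.
  1  |  dp/dt·Δt = +0.306592  |  p_1 = 0.826592
  2  |  dp/dt·Δt = -0.151276  |  p_2 = 0.675316
  3  |  dp/dt·Δt = +0.133850  |  p_3 = 0.809166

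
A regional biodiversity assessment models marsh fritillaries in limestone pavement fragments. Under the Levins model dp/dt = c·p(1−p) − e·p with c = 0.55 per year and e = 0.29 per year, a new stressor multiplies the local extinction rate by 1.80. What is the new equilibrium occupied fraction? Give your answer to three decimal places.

Before: p* = 1 − 0.29/0.55 = 0.4727.
After the change, c = 0.55, e = 0.522, so p* = 1 − 0.522/0.55 = 0.0509.

0.051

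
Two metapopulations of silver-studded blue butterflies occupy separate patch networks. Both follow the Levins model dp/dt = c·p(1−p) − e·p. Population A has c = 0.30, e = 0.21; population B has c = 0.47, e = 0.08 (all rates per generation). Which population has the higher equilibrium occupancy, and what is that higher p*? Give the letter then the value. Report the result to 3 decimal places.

A: p*_A = 1 − 0.21/0.30 = 0.3000.
B: p*_B = 1 − 0.08/0.47 = 0.8298.
B is higher at 0.8298.

B, 0.830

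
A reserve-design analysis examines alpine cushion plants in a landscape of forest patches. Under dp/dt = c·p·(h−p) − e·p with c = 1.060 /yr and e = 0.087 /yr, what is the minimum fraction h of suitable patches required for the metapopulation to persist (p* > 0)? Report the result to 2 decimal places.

0.08

p* = h − e/c is positive only when h > e/c.
h_min = e/c = 0.087/1.060 = 0.0821.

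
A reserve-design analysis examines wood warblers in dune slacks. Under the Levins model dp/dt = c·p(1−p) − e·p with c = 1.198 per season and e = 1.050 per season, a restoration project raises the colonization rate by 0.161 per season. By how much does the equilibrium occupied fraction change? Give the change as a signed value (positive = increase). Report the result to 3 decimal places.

Before: p* = 1 − 1.050/1.198 = 0.1235.
After the change, c = 1.359, e = 1.05, so p* = 1 − 1.05/1.359 = 0.2274.
Δp* = 0.2274 − 0.1235 = +0.1038.

0.104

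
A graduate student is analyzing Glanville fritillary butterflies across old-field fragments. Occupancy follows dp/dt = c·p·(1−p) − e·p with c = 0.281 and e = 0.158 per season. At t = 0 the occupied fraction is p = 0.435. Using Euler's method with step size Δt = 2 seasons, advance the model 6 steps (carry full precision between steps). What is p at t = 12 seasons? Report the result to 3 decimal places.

Update rule: p ← p + [c·p·(1−p) − e·p]·Δt with Δt = 2.
p: 0.43500 → 0.43567  (Δp = +0.00067)
p: 0.43567 → 0.43617  (Δp = +0.00050)
p: 0.43617 → 0.43655  (Δp = +0.00038)
p: 0.43655 → 0.43684  (Δp = +0.00029)
p: 0.43684 → 0.43705  (Δp = +0.00022)
p: 0.43705 → 0.43722  (Δp = +0.00016)

0.437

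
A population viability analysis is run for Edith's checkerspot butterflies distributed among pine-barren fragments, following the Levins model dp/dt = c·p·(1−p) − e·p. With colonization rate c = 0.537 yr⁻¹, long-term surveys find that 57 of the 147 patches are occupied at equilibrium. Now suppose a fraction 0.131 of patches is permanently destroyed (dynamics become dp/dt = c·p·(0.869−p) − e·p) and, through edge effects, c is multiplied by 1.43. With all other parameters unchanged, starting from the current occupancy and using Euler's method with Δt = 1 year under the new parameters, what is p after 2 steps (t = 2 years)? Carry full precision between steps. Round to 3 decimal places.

Observed p* = 57/147 = 0.38776.
Balance c(1−p*) = e gives e = 0.537×(1 − 0.38776) = 0.32878.
Starting from p₀ = 0.38776; update p ← p + (dp/dt)·Δt with the new parameters.
step 1: Δp = +0.01581, p = 0.40357
step 2: Δp = +0.01156, p = 0.41512

0.415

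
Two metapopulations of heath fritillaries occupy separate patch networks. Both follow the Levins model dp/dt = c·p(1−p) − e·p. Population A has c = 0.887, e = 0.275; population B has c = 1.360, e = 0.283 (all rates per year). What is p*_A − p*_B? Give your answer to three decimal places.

-0.102

A: p*_A = 1 − 0.275/0.887 = 0.6900.
B: p*_B = 1 − 0.283/1.360 = 0.7919.
p*_A − p*_B = 0.6900 − 0.7919 = -0.1019.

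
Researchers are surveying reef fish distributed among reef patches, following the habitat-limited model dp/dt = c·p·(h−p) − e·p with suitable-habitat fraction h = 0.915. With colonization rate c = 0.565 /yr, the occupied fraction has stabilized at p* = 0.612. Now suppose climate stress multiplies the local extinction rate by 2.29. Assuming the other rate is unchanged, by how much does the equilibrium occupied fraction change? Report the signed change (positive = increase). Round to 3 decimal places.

-0.391

Balance c(h−p*) = e gives e = 0.565×(0.915 − 0.61200) = 0.17120.
New p* = 0.915 − e/c = 0.915 − 0.39205/0.56500 = 0.22111.
Δp* = 0.22111 − 0.61200 = -0.39089.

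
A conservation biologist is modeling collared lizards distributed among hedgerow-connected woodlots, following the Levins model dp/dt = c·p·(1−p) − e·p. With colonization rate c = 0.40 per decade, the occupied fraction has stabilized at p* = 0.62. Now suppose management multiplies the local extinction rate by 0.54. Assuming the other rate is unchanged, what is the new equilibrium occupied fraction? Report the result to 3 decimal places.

0.795

Balance c(1−p*) = e gives e = 0.40×(1 − 0.62000) = 0.15200.
New p* = 1 − e/c = 1 − 0.08208/0.40000 = 0.79480.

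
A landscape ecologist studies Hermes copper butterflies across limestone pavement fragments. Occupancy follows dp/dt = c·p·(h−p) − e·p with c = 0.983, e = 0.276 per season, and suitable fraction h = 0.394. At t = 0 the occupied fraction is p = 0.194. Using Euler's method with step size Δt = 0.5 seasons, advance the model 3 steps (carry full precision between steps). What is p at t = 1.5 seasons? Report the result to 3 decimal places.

Update rule: p ← p + [c·p·(h−p) − e·p]·Δt with Δt = 0.5.
t = 0.5: p = 0.19400 + (-0.00770) = 0.18630
t = 1: p = 0.18630 + (-0.00669) = 0.17961
t = 1.5: p = 0.17961 + (-0.00586) = 0.17375

0.174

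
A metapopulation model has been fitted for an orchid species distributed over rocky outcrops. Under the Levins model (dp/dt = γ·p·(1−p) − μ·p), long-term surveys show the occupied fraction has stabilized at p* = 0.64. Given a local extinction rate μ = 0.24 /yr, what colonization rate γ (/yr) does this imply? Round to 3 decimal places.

0.667

At equilibrium γ(1−p*) = μ, so γ = μ/(1−p*).
γ = 0.24/(1 − 0.64) = 0.24/0.3600 = 0.6667.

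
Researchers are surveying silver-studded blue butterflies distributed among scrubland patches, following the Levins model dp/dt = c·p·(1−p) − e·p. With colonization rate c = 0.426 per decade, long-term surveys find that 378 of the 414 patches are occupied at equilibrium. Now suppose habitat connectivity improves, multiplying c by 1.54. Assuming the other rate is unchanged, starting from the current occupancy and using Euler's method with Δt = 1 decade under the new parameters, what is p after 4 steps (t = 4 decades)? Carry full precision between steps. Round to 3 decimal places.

Observed p* = 378/414 = 0.91304.
Balance c(1−p*) = e gives e = 0.426×(1 − 0.91304) = 0.03704.
Starting from p₀ = 0.91304; update p ← p + (dp/dt)·Δt with the new parameters.
step 1: Δp = +0.01826, p = 0.93131
step 2: Δp = +0.00747, p = 0.93878
step 3: Δp = +0.00293, p = 0.94171
step 4: Δp = +0.00113, p = 0.94284

0.943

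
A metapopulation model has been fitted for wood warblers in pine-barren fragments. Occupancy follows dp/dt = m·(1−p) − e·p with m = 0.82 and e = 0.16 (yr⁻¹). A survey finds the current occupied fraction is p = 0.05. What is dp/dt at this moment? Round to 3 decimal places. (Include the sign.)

Colonization term: m·(1−p) = 0.82×0.9500 = 0.77900.
Extinction term: e·p = 0.00800.
dp/dt = 0.77900 − 0.00800 = 0.77100.

0.771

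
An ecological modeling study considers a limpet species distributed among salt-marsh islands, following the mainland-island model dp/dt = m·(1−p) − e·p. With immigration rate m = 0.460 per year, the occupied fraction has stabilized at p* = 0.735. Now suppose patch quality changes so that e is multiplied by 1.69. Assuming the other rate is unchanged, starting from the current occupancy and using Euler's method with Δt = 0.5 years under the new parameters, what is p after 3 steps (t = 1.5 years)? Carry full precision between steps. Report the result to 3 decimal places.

0.650

Balance m(1−p*) = e·p* gives e = m(1−p*)/p* = 0.460×0.26500/0.73500 = 0.16585.
Starting from p₀ = 0.73500; update p ← p + (dp/dt)·Δt with the new parameters.
t = 0.5: p = 0.73500 + (-0.04206) = 0.69294
t = 1: p = 0.69294 + (-0.02649) = 0.66646
t = 1.5: p = 0.66646 + (-0.01668) = 0.64977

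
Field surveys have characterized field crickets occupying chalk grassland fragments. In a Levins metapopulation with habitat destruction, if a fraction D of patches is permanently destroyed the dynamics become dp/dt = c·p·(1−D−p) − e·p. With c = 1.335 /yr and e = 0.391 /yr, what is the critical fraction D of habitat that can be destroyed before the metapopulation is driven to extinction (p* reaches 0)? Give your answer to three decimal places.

The nontrivial equilibrium is p* = (1−D) − e/c; extinction occurs when this hits zero.
So D_crit = 1 − e/c = 1 − 0.391/1.335 = 1 − 0.2929 = 0.7071.
Note this equals the original equilibrium occupancy — the Levins extinction-debt result.

0.707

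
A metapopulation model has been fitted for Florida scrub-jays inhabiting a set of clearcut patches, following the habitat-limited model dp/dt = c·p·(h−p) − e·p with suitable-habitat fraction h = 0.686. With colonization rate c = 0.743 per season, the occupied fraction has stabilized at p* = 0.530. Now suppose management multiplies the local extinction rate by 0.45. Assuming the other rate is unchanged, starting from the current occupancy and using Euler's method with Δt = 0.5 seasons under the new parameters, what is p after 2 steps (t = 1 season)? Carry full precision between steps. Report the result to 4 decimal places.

Balance c(h−p*) = e gives e = 0.743×(0.686 − 0.53000) = 0.11591.
Starting from p₀ = 0.53000; update p ← p + (dp/dt)·Δt with the new parameters.
t = 0.5: p = 0.53000 + (+0.01689) = 0.54689
t = 1: p = 0.54689 + (+0.01400) = 0.56089

0.5609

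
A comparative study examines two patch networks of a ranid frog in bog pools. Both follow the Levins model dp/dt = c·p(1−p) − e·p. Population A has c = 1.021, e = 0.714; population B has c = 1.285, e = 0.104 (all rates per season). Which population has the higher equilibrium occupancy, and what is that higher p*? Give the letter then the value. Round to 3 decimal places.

A: p*_A = 1 − 0.714/1.021 = 0.3007.
B: p*_B = 1 − 0.104/1.285 = 0.9191.
B is higher at 0.9191.

B, 0.919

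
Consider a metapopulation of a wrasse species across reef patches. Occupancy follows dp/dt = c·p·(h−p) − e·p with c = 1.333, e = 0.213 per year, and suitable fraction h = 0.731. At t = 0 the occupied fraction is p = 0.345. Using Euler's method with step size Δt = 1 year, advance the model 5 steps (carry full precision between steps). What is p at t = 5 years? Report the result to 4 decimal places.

0.5703

Update rule: p ← p + [c·p·(h−p) − e·p]·Δt with Δt = 1.
step 1: Δp = +0.10403, p = 0.44903
step 2: Δp = +0.07313, p = 0.52216
step 3: Δp = +0.03414, p = 0.55630
step 4: Δp = +0.01106, p = 0.56736
step 5: Δp = +0.00291, p = 0.57027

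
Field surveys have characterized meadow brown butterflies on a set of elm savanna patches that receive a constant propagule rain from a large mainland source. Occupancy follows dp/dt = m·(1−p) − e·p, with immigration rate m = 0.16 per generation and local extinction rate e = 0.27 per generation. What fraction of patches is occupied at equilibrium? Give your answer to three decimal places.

At equilibrium the propagule rain into empty patches balances local extinction: m(1−p*) = e·p*.
p* = m/(m+e) = 0.16/(0.16+0.27) = 0.16/0.4300 = 0.3721.

0.372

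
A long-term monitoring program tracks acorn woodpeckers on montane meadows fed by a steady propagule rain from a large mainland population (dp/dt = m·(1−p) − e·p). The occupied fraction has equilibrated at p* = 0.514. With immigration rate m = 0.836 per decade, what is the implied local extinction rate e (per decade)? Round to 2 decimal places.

0.79

At equilibrium m(1−p*) = e·p*, so e = m(1−p*)/p*.
e = 0.836 × 0.4860 / 0.514 = 0.7905.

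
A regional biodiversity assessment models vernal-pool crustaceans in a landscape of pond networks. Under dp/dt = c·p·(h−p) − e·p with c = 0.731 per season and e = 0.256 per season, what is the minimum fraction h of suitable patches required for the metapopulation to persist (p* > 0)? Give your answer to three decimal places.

0.350

p* = h − e/c is positive only when h > e/c.
h_min = e/c = 0.256/0.731 = 0.3502.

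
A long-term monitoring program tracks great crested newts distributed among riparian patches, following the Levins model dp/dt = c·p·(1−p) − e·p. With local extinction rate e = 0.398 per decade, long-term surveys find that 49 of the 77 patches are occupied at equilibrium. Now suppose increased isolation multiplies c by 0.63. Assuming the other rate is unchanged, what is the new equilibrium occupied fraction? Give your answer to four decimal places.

Observed p* = 49/77 = 0.63636.
Balance c(1−p*) = e gives c = e/(1 − 0.63636) = 0.398/0.36364 = 1.09449.
New p* = 1 − e/c = 1 − 0.39800/0.68953 = 0.42280.

0.4228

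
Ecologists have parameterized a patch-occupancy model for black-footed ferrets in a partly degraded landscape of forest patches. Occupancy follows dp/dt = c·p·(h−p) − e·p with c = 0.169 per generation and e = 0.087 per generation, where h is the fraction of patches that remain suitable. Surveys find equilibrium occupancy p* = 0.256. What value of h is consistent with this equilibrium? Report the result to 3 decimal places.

0.771

At equilibrium c(h−p*) = e, so h = p* + e/c.
h = 0.256 + 0.087/0.169 = 0.256 + 0.5148 = 0.7708.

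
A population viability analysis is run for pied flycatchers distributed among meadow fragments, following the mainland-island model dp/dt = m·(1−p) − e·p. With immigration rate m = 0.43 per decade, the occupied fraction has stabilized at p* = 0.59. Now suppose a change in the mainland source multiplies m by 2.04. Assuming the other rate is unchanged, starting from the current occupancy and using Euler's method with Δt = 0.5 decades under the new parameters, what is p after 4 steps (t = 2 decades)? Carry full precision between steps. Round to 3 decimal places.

0.741

Balance m(1−p*) = e·p* gives e = m(1−p*)/p* = 0.43×0.41000/0.59000 = 0.29881.
Starting from p₀ = 0.59000; update p ← p + (dp/dt)·Δt with the new parameters.
p: 0.59000 → 0.68168  (Δp = +0.09168)
p: 0.68168 → 0.71945  (Δp = +0.03777)
p: 0.71945 → 0.73501  (Δp = +0.01556)
p: 0.73501 → 0.74142  (Δp = +0.00641)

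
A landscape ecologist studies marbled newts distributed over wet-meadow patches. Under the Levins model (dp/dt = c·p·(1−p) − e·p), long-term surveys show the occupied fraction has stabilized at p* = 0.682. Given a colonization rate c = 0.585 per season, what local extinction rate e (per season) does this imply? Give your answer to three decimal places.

0.186

At equilibrium c(1−p*) = e.
e = 0.585 × (1 − 0.682) = 0.585 × 0.3180 = 0.1860.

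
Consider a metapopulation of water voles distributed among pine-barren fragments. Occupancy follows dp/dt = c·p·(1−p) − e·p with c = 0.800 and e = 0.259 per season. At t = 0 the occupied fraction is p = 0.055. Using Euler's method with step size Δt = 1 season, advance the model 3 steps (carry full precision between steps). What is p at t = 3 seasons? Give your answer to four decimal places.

0.1754

Update rule: p ← p + [c·p·(1−p) − e·p]·Δt with Δt = 1.
p: 0.05500 → 0.08233  (Δp = +0.02733)
p: 0.08233 → 0.12145  (Δp = +0.03912)
p: 0.12145 → 0.17536  (Δp = +0.05391)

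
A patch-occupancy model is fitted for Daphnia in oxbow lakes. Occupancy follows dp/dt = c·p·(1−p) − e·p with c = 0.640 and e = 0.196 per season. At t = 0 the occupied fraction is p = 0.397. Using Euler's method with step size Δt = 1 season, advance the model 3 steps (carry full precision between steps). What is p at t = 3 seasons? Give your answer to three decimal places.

Update rule: p ← p + [c·p·(1−p) − e·p]·Δt with Δt = 1.
p: 0.39700 → 0.47240  (Δp = +0.07540)
p: 0.47240 → 0.53932  (Δp = +0.06692)
p: 0.53932 → 0.59262  (Δp = +0.05330)

0.593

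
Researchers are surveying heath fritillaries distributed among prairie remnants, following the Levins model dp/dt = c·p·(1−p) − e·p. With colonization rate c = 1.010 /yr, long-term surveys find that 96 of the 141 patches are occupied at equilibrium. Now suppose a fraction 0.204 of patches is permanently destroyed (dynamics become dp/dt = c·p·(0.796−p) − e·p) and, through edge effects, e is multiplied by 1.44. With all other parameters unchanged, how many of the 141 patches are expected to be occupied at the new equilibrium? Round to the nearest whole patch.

47

Observed p* = 96/141 = 0.68085.
Balance c(1−p*) = e gives e = 1.010×(1 − 0.68085) = 0.32234.
New p* = 0.796 − e/c = 0.796 − 0.46417/1.01000 = 0.33643.
Expected occupied = 141 × 0.33643 = 47.44 ≈ 47.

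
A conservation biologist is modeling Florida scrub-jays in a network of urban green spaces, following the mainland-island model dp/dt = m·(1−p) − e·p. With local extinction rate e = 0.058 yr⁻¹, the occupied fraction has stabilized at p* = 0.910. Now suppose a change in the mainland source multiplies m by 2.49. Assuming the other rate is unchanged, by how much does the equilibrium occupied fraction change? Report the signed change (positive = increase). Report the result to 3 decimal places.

Balance m(1−p*) = e·p* gives m = e·p*/(1−p*) = 0.058×0.91000/0.09000 = 0.58644.
New p* = m/(m+e) = 1.46024/(1.46024+0.05800) = 0.96180.
Δp* = 0.96180 − 0.91000 = +0.05180.

0.052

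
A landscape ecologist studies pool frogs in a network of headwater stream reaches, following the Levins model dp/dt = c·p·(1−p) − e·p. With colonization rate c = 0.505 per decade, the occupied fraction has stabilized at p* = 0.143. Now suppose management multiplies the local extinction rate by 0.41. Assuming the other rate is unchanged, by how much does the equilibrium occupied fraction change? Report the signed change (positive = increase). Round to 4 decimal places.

Balance c(1−p*) = e gives e = 0.505×(1 − 0.14300) = 0.43278.
New p* = 1 − e/c = 1 − 0.17744/0.50500 = 0.64863.
Δp* = 0.64863 − 0.14300 = +0.50563.

0.5056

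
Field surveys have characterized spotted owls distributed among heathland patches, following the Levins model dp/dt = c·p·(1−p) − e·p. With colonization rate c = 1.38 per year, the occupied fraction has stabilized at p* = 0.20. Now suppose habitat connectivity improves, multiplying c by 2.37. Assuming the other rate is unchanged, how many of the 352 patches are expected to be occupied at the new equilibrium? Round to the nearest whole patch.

233

Balance c(1−p*) = e gives e = 1.38×(1 − 0.20000) = 1.10400.
New p* = 1 − e/c = 1 − 1.10400/3.27060 = 0.66245.
Expected occupied = 352 × 0.66245 = 233.18 ≈ 233.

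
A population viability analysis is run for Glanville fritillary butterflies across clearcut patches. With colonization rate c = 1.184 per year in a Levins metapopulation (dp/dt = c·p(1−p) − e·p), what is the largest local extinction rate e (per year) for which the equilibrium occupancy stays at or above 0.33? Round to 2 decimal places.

1 − e/c ≥ 0.33 ⇒ e ≤ c(1 − 0.33) = 1.184 × 0.6700.
e_max = 0.7933.

0.79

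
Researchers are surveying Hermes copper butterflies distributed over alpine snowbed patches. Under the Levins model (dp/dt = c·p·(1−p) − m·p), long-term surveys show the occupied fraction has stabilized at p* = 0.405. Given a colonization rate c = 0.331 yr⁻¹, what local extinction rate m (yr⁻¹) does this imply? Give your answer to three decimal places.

0.197

At equilibrium c(1−p*) = m.
m = 0.331 × (1 − 0.405) = 0.331 × 0.5950 = 0.1969.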